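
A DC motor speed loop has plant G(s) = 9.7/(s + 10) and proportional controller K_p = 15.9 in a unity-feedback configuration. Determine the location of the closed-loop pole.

s = -164.2

Closed-loop transfer function: T(s) = K_p·G(s)/(1 + K_p·G(s)) = 154.2/(s + 10 + 154.2) = 154.2/(s + 164.2).
The closed-loop pole is at s = −164.2.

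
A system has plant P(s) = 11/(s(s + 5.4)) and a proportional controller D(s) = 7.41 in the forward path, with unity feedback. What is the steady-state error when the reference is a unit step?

The open loop D(s)P(s) has a pole at the origin (type 1), so the static position error constant is infinite and e_ss = 1/(1+∞) = 0.

0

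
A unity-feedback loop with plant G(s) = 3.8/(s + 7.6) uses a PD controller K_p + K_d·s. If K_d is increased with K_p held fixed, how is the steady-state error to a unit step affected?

K_d affects only the transient (the s-coefficient); the DC loop gain, and hence e_ss, depends only on K_p.

unchanged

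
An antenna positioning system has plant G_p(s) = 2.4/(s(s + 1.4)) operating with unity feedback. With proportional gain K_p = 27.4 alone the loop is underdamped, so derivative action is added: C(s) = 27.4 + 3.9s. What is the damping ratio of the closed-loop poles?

Forward path: (27.4 + 3.9s)·2.4/(s(s+1.4)). The closed-loop characteristic equation is s² + (1.4 + 2.4·3.9)s + 2.4·27.4 = 0.
That is s² + 10.76s + 65.76 = 0, so ω_n = 8.109 rad/s and ζ = 10.76/(2·8.109) = 0.6634.

ζ = 0.663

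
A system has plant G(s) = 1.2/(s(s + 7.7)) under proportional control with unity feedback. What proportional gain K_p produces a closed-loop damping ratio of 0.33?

Closed-loop characteristic equation: s² + 7.7s + K_p·1.2 = 0.
So ω_n = √(1.2K_p) and 2ζω_n = 7.7, giving ζ = 7.7/(2√(1.2K_p)).
Setting ζ = 0.33: √(1.2K_p) = 7.7/(2·0.33) = 11.67, so K_p = 136.1/1.2 = 113.

K_p = 113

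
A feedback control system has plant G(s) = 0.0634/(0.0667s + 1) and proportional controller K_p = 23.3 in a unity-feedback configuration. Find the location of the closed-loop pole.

Closed loop: T(s) = K_p·G/(1+K_p·G) = 1.477/(0.0667s + 1 + 1.477), with pole at s = −(1 + 1.477)/0.0667 = −37.14.

s = -37.14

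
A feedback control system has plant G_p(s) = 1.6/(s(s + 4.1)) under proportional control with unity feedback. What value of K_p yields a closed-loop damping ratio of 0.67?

Closed-loop characteristic equation: s² + 4.1s + K_p·1.6 = 0.
So ω_n = √(1.6K_p) and 2ζω_n = 4.1, giving ζ = 4.1/(2√(1.6K_p)).
Setting ζ = 0.67: √(1.6K_p) = 4.1/(2·0.67) = 3.06, so K_p = 9.362/1.6 = 5.85.

K_p = 5.85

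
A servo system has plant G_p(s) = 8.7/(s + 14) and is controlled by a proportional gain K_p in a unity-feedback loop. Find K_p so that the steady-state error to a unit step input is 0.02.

K_p = 78.9

For a type-0 loop with proportional control, e_ss = 1/(1 + K_p·G_p(0)).
G_p(0) = 0.6214. Require 1/(1 + K_p·0.6214) = 0.02, so 1 + 0.6214·K_p = 50.
K_p = (50 − 1)/0.6214 = 78.9.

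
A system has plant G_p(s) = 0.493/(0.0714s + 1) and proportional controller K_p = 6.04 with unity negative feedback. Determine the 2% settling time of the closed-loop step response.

T_s ≈ 0.0718 s

Closed loop: T(s) = K_p·G_p/(1+K_p·G_p) = 2.978/(0.0714s + 1 + 2.978), with pole at s = −(1 + 2.978)/0.0714 = −55.71.
τ = 1/55.71 = 0.01795 s, so 2% settling time ≈ 4τ = 0.0718 s.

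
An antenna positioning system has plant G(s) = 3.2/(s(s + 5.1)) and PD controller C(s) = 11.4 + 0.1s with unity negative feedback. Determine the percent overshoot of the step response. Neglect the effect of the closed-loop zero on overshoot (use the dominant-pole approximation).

Forward path: (11.4 + 0.1s)·3.2/(s(s+5.1)). The closed-loop characteristic equation is s² + (5.1 + 3.2·0.1)s + 3.2·11.4 = 0.
That is s² + 5.42s + 36.48 = 0, so ω_n = 6.04 rad/s and ζ = 5.42/(2·6.04) = 0.4487.
%OS = 100·exp(−πζ/√(1−ζ²)) = 20.7%.

20.7%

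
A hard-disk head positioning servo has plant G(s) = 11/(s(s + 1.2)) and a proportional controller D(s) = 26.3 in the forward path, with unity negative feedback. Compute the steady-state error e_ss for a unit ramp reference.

0.00415

The loop has one pole at the origin (type 1). Velocity error constant K_v = lim_{s→0} s·D(s)G(s) = 26.3·11/1.2 = 241.1.
Steady-state error to a unit ramp: e_ss = 1/K_v = 0.00415.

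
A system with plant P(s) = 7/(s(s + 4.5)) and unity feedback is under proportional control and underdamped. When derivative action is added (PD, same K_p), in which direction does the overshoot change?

decrease

With PD the characteristic equation becomes s² + (a + K·K_d)s + K·K_p = 0; the damping term grows, ζ rises, overshoot falls.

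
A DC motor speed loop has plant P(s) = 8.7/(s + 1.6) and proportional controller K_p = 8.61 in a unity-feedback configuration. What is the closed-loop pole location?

s = -76.51

Closed-loop transfer function: T(s) = K_p·P(s)/(1 + K_p·P(s)) = 74.91/(s + 1.6 + 74.91) = 74.91/(s + 76.51).
The closed-loop pole is at s = −76.51.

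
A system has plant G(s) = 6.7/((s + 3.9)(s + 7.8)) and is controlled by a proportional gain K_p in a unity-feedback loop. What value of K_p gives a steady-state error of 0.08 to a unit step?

The loop is type 0, so e_ss(step) = 1/(1 + K_pos) with K_pos = K_p·G(0).
G(0) = 0.2202. Require 1/(1 + K_p·0.2202) = 0.08, so 1 + 0.2202·K_p = 12.5.
K_p = (12.5 − 1)/0.2202 = 52.2.

K_p = 52.2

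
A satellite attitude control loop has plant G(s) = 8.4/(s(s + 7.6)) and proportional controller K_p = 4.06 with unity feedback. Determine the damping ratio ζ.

The closed-loop denominator is s(s+7.6) + 4.06·8.4 = s² + 7.6s + 34.1.
So ω_n² = 34.1 ⇒ ω_n = 5.84 rad/s, and ζ = 7.6/(2ω_n) = 0.651.

ζ = 0.651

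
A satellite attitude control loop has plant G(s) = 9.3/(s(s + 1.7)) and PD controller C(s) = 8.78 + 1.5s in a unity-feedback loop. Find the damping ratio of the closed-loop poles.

ζ = 0.866

Forward path: (8.78 + 1.5s)·9.3/(s(s+1.7)). The closed-loop characteristic equation is s² + (1.7 + 9.3·1.5)s + 9.3·8.78 = 0.
That is s² + 15.65s + 81.65 = 0, so ω_n = 9.036 rad/s and ζ = 15.65/(2·9.036) = 0.866.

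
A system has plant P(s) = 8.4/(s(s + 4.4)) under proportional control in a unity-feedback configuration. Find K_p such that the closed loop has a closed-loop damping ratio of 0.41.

K_p = 3.43

Closed-loop characteristic equation: s² + 4.4s + K_p·8.4 = 0.
So ω_n = √(8.4K_p) and 2ζω_n = 4.4, giving ζ = 4.4/(2√(8.4K_p)).
Setting ζ = 0.41: √(8.4K_p) = 4.4/(2·0.41) = 5.366, so K_p = 28.79/8.4 = 3.43.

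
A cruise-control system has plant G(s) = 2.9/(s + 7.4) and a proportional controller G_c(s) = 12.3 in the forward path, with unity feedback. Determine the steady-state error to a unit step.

0.172

The loop is type 0. Static position error constant K_pos = G_c(0)·G(0) = 12.3·0.3919 = 4.82.
Steady-state error to a unit step: e_ss = 1/(1+K_pos) = 1/5.82 = 0.172.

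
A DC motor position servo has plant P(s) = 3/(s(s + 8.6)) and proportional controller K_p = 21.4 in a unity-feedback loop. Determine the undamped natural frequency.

ω_n = 8.01 rad/s

The closed-loop denominator is s(s+8.6) + 21.4·3 = s² + 8.6s + 64.2.
So ω_n² = 64.2 ⇒ ω_n = 8.012 rad/s, and ζ = 8.6/(2ω_n) = 0.537.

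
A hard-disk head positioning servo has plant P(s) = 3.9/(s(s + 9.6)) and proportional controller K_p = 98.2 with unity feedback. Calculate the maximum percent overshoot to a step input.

From 1 + K_pP(s) = 0: s² + 9.6s + 383 = 0 ⇒ ω_n = 19.57, ζ = 0.2453.
%OS = 100·exp(−πζ/√(1−ζ²)) = 100·exp(−π·0.2453/√0.9398) = 45.2%.

45.2%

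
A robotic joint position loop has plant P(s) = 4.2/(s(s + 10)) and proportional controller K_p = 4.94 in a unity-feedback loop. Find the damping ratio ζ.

1 + K_p·P(s) = 0 gives s² + 10s + 20.75 = 0.
Matching s² + 2ζω_n s + ω_n²: ω_n = √20.75 = 4.555 rad/s and 2ζω_n = 10, so ζ = 10/(2·4.555) = 1.1.

ζ = 1.1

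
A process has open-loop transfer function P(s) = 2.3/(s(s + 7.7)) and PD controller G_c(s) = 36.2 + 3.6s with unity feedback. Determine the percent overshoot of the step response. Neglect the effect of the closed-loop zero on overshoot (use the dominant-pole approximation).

0.336%

Forward path: (36.2 + 3.6s)·2.3/(s(s+7.7)). The closed-loop characteristic equation is s² + (7.7 + 2.3·3.6)s + 2.3·36.2 = 0.
That is s² + 15.98s + 83.26 = 0, so ω_n = 9.125 rad/s and ζ = 15.98/(2·9.125) = 0.8756.
%OS = 100·exp(−πζ/√(1−ζ²)) = 0.336%.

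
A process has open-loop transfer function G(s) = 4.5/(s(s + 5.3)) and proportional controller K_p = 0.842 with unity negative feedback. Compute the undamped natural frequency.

ω_n = 1.95 rad/s

With unity feedback the closed-loop characteristic equation is s² + 5.3s + 0.842·4.5 = s² + 5.3s + 3.789 = 0.
Matching s² + 2ζω_n s + ω_n²: ω_n = √3.789 = 1.947 rad/s and 2ζω_n = 5.3, so ζ = 5.3/(2·1.947) = 1.36.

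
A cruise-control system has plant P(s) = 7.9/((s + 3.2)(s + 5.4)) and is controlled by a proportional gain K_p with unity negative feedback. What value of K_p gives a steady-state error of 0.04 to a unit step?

Steady-state error for a unit step on this type-0 loop is 1/(1 + K_p·P(0)).
P(0) = 0.4572. Require 1/(1 + K_p·0.4572) = 0.04, so 1 + 0.4572·K_p = 25.
K_p = (25 − 1)/0.4572 = 52.5.

K_p = 52.5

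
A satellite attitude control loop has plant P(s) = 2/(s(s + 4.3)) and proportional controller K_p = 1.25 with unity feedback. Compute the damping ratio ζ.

ζ = 1.36

With unity feedback the closed-loop characteristic equation is s² + 4.3s + 1.25·2 = s² + 4.3s + 2.5 = 0.
So ω_n² = 2.5 ⇒ ω_n = 1.581 rad/s, and ζ = 4.3/(2ω_n) = 1.36.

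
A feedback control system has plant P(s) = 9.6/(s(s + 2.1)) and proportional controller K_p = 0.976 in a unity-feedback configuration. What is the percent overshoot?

31.8%

The closed-loop denominator s² + 2.1s + 9.37 gives ω_n = √9.37 = 3.061 and ζ = 2.1/(2ω_n) = 0.343.
%OS = 100·exp(−πζ/√(1−ζ²)) = 100·exp(−π·0.343/√0.8823) = 31.8%.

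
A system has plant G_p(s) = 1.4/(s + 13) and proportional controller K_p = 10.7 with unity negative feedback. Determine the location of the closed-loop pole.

Closed-loop transfer function: T(s) = K_p·G_p(s)/(1 + K_p·G_p(s)) = 14.98/(s + 13 + 14.98) = 14.98/(s + 27.98).
The closed-loop pole is at s = −27.98.

s = -27.98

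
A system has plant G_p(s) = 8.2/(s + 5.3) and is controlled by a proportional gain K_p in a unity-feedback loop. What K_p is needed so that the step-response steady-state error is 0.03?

The loop is type 0, so e_ss(step) = 1/(1 + K_pos) with K_pos = K_p·G_p(0).
G_p(0) = 1.547. Require 1/(1 + K_p·1.547) = 0.03, so 1 + 1.547·K_p = 33.33.
K_p = (33.33 − 1)/1.547 = 20.9.

K_p = 20.9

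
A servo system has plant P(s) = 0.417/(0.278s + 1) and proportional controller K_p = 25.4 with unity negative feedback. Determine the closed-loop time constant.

τ = 0.024 s

Closed loop: T(s) = K_p·P/(1+K_p·P) = 10.59/(0.278s + 1 + 10.59), with pole at s = −(1 + 10.59)/0.278 = −41.7.
Closed-loop time constant τ = 1/41.7 = 0.024 s.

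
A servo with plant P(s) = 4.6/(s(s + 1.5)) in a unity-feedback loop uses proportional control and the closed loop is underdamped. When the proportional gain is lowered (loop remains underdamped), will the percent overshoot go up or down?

ζ = 1.5/(2√(4.6K_p)) rises as K_p falls; higher damping means less overshoot.

decrease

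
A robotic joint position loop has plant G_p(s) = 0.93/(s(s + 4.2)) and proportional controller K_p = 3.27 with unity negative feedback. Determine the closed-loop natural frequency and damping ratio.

The closed-loop denominator is s(s+4.2) + 3.27·0.93 = s² + 4.2s + 3.041.
Matching s² + 2ζω_n s + ω_n²: ω_n = √3.041 = 1.744 rad/s and 2ζω_n = 4.2, so ζ = 4.2/(2·1.744) = 1.2.

ω_n = 1.74 rad/s, ζ = 1.2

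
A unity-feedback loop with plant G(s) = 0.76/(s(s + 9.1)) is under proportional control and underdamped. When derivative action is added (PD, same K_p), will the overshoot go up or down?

decrease

With PD the characteristic equation becomes s² + (a + K·K_d)s + K·K_p = 0; the damping term grows, ζ rises, overshoot falls.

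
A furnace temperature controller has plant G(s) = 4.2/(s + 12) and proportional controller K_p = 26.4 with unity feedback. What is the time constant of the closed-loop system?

Closed-loop transfer function: T(s) = K_p·G(s)/(1 + K_p·G(s)) = 110.9/(s + 12 + 110.9) = 110.9/(s + 122.9).
Time constant τ = 1/122.9 = 0.00814 s.

τ = 0.00814 s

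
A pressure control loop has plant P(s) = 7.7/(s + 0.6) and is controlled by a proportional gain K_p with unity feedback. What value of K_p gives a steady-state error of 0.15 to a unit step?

For a type-0 loop with proportional control, e_ss = 1/(1 + K_p·P(0)).
P(0) = 12.83. Require 1/(1 + K_p·12.83) = 0.15, so 1 + 12.83·K_p = 6.667.
K_p = (6.667 − 1)/12.83 = 0.442.

K_p = 0.442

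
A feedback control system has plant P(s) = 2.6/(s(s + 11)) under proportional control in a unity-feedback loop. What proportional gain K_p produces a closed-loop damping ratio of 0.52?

Closed-loop characteristic equation: s² + 11s + K_p·2.6 = 0.
So ω_n = √(2.6K_p) and 2ζω_n = 11, giving ζ = 11/(2√(2.6K_p)).
Setting ζ = 0.52: √(2.6K_p) = 11/(2·0.52) = 10.58, so K_p = 111.9/2.6 = 43.

K_p = 43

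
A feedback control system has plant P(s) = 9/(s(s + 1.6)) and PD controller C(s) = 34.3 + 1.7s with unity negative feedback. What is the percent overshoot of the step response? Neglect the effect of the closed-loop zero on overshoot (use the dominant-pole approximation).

17.8%

Forward path: (34.3 + 1.7s)·9/(s(s+1.6)). The closed-loop characteristic equation is s² + (1.6 + 9·1.7)s + 9·34.3 = 0.
That is s² + 16.9s + 308.7 = 0, so ω_n = 17.57 rad/s and ζ = 16.9/(2·17.57) = 0.4809.
%OS = 100·exp(−πζ/√(1−ζ²)) = 17.8%.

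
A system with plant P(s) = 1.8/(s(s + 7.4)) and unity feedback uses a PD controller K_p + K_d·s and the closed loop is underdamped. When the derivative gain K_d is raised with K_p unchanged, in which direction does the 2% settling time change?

decrease

Characteristic equation s² + (7.4 + 1.8K_d)s + 1.8K_p = 0: raising K_d increases ζω_n = (7.4+1.8K_d)/2 while the loop stays underdamped, so T_s ≈ 4/(ζω_n) decreases.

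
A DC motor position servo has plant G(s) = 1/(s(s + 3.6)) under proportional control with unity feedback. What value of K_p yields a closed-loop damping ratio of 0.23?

Closed-loop characteristic equation: s² + 3.6s + K_p·1 = 0.
So ω_n = √(1K_p) and 2ζω_n = 3.6, giving ζ = 3.6/(2√(1K_p)).
Setting ζ = 0.23: √(1K_p) = 3.6/(2·0.23) = 7.826, so K_p = 61.25/1 = 61.2.

K_p = 61.2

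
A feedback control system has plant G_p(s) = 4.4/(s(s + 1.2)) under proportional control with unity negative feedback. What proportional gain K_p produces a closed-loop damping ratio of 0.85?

Closed-loop characteristic equation: s² + 1.2s + K_p·4.4 = 0.
So ω_n = √(4.4K_p) and 2ζω_n = 1.2, giving ζ = 1.2/(2√(4.4K_p)).
Setting ζ = 0.85: √(4.4K_p) = 1.2/(2·0.85) = 0.7059, so K_p = 0.4983/4.4 = 0.113.

K_p = 0.113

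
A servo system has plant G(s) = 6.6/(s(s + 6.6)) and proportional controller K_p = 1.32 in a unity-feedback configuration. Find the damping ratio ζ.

1 + K_p·G(s) = 0 gives s² + 6.6s + 8.712 = 0.
Matching s² + 2ζω_n s + ω_n²: ω_n = √8.712 = 2.952 rad/s and 2ζω_n = 6.6, so ζ = 6.6/(2·2.952) = 1.12.

ζ = 1.12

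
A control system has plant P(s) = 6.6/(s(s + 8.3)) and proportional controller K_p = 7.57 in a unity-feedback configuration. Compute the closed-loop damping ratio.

With unity feedback the closed-loop characteristic equation is s² + 8.3s + 7.57·6.6 = s² + 8.3s + 49.96 = 0.
Matching s² + 2ζω_n s + ω_n²: ω_n = √49.96 = 7.068 rad/s and 2ζω_n = 8.3, so ζ = 8.3/(2·7.068) = 0.587.

ζ = 0.587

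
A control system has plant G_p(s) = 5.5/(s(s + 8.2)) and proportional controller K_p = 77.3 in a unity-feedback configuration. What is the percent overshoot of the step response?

52.9%

From 1 + K_pG_p(s) = 0: s² + 8.2s + 425.1 = 0 ⇒ ω_n = 20.62, ζ = 0.1988.
%OS = 100·exp(−πζ/√(1−ζ²)) = 100·exp(−π·0.1988/√0.9605) = 52.9%.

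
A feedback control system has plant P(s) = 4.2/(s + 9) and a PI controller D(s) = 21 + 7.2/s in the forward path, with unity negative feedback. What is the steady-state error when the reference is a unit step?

0

The open loop D(s)P(s) has a pole at the origin (type 1), so the static position error constant is infinite and e_ss = 1/(1+∞) = 0.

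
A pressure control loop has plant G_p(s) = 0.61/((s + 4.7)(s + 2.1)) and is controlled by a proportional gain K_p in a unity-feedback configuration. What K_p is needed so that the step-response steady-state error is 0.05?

The loop is type 0, so e_ss(step) = 1/(1 + K_pos) with K_pos = K_p·G_p(0).
G_p(0) = 0.0618. Require 1/(1 + K_p·0.0618) = 0.05, so 1 + 0.0618·K_p = 20.
K_p = (20 − 1)/0.0618 = 307.

K_p = 307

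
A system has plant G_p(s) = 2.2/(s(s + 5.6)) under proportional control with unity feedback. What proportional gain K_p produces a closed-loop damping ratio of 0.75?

K_p = 6.34

Closed-loop characteristic equation: s² + 5.6s + K_p·2.2 = 0.
So ω_n = √(2.2K_p) and 2ζω_n = 5.6, giving ζ = 5.6/(2√(2.2K_p)).
Setting ζ = 0.75: √(2.2K_p) = 5.6/(2·0.75) = 3.733, so K_p = 13.94/2.2 = 6.34.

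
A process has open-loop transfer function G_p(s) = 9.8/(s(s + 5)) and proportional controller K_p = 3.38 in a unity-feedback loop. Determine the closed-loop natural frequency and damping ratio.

ω_n = 5.76 rad/s, ζ = 0.434

1 + K_p·G_p(s) = 0 gives s² + 5s + 33.12 = 0.
So ω_n² = 33.12 ⇒ ω_n = 5.755 rad/s, and ζ = 5/(2ω_n) = 0.434.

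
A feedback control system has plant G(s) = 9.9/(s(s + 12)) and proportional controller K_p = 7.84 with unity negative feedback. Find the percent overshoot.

5.38%

Closed-loop characteristic equation: s² + 12s + 77.62 = 0, so ω_n = 8.81 rad/s and ζ = 12/(2·8.81) = 0.681.
%OS = 100·exp(−πζ/√(1−ζ²)) = 100·exp(−π·0.681/√0.5362) = 5.38%.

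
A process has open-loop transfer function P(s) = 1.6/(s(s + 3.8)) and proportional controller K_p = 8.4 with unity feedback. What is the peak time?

The closed-loop denominator s² + 3.8s + 13.44 gives ω_n = √13.44 = 3.666 and ζ = 3.8/(2ω_n) = 0.5183.
Damped frequency ω_d = ω_n√(1−ζ²) = 3.135 rad/s, so peak time T_p = π/ω_d = 1 s.

T_p = 1 s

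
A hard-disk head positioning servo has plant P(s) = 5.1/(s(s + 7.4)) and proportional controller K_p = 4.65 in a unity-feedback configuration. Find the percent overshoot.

From 1 + K_pP(s) = 0: s² + 7.4s + 23.71 = 0 ⇒ ω_n = 4.87, ζ = 0.7598.
%OS = 100·exp(−πζ/√(1−ζ²)) = 100·exp(−π·0.7598/√0.4227) = 2.54%.

2.54%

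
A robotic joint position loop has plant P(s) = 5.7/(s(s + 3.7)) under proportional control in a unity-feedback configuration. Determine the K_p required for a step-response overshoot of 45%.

K_p = 9.89

From %OS = 100·exp(−πζ/√(1−ζ²)) = 45%, ζ = −ln(0.45)/√(π²+ln²(0.45)) = 0.2463.
Characteristic equation s² + 3.7s + 5.7K_p = 0 gives ζ = 3.7/(2√(5.7K_p)).
Setting ζ = 0.2463: √(5.7K_p) = 3.7/(2·0.2463) = 7.51, so K_p = 56.4/5.7 = 9.89.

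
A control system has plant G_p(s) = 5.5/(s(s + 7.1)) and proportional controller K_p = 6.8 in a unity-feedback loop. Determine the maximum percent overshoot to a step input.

The closed-loop denominator s² + 7.1s + 37.4 gives ω_n = √37.4 = 6.116 and ζ = 7.1/(2ω_n) = 0.5805.
%OS = 100·exp(−πζ/√(1−ζ²)) = 100·exp(−π·0.5805/√0.663) = 10.6%.

10.6%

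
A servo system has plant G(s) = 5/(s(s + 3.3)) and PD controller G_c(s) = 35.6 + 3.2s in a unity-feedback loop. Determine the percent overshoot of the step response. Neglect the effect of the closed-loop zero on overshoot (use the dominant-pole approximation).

3.72%

Forward path: (35.6 + 3.2s)·5/(s(s+3.3)). The closed-loop characteristic equation is s² + (3.3 + 5·3.2)s + 5·35.6 = 0.
That is s² + 19.3s + 178 = 0, so ω_n = 13.34 rad/s and ζ = 19.3/(2·13.34) = 0.7233.
%OS = 100·exp(−πζ/√(1−ζ²)) = 3.72%.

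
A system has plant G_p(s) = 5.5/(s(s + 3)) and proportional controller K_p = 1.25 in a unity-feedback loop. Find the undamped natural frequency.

ω_n = 2.62 rad/s

With unity feedback the closed-loop characteristic equation is s² + 3s + 1.25·5.5 = s² + 3s + 6.875 = 0.
Matching s² + 2ζω_n s + ω_n²: ω_n = √6.875 = 2.622 rad/s and 2ζω_n = 3, so ζ = 3/(2·2.622) = 0.572.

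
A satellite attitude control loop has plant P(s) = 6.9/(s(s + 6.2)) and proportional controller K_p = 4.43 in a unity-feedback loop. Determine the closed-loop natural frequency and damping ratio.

With unity feedback the closed-loop characteristic equation is s² + 6.2s + 4.43·6.9 = s² + 6.2s + 30.57 = 0.
Matching s² + 2ζω_n s + ω_n²: ω_n = √30.57 = 5.529 rad/s and 2ζω_n = 6.2, so ζ = 6.2/(2·5.529) = 0.561.

ω_n = 5.53 rad/s, ζ = 0.561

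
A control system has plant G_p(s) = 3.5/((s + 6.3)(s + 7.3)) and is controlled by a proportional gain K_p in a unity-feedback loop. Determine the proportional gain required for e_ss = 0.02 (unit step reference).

K_p = 644

The loop is type 0, so e_ss(step) = 1/(1 + K_pos) with K_pos = K_p·G_p(0).
G_p(0) = 0.0761. Require 1/(1 + K_p·0.0761) = 0.02, so 1 + 0.0761·K_p = 50.
K_p = (50 − 1)/0.0761 = 644.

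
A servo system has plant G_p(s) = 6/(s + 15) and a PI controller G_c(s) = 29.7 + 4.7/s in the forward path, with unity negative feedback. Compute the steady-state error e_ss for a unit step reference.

The open loop G_c(s)G_p(s) has a pole at the origin (type 1), so the static position error constant is infinite and e_ss = 1/(1+∞) = 0.

0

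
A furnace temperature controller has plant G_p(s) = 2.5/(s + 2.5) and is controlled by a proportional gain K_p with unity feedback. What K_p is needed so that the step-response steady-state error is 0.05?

K_p = 19

The loop is type 0, so e_ss(step) = 1/(1 + K_pos) with K_pos = K_p·G_p(0).
G_p(0) = 1. Require 1/(1 + K_p·1) = 0.05, so 1 + 1·K_p = 20.
K_p = (20 − 1)/1 = 19.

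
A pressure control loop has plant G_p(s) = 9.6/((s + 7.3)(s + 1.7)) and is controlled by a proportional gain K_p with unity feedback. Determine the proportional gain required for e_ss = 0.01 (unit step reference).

The loop is type 0, so e_ss(step) = 1/(1 + K_pos) with K_pos = K_p·G_p(0).
G_p(0) = 0.7736. Require 1/(1 + K_p·0.7736) = 0.01, so 1 + 0.7736·K_p = 100.
K_p = (100 − 1)/0.7736 = 128.

K_p = 128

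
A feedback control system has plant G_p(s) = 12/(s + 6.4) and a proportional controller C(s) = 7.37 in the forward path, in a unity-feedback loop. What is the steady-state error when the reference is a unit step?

0.0675

The loop is type 0. Static position error constant K_pos = C(0)·G_p(0) = 7.37·1.875 = 13.82.
Steady-state error to a unit step: e_ss = 1/(1+K_pos) = 1/14.82 = 0.0675.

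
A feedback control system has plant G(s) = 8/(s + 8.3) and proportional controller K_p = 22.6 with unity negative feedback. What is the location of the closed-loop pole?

Closed-loop transfer function: T(s) = K_p·G(s)/(1 + K_p·G(s)) = 180.8/(s + 8.3 + 180.8) = 180.8/(s + 189.1).
The closed-loop pole is at s = −189.1.

s = -189.1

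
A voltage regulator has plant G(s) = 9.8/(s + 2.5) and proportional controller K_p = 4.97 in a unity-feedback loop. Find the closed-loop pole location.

s = -51.21

Closed-loop transfer function: T(s) = K_p·G(s)/(1 + K_p·G(s)) = 48.71/(s + 2.5 + 48.71) = 48.71/(s + 51.21).
The closed-loop pole is at s = −51.21.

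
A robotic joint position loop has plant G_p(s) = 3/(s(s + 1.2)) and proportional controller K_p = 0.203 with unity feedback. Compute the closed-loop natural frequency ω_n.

1 + K_p·G_p(s) = 0 gives s² + 1.2s + 0.609 = 0.
So ω_n² = 0.609 ⇒ ω_n = 0.7804 rad/s, and ζ = 1.2/(2ω_n) = 0.769.

ω_n = 0.78 rad/s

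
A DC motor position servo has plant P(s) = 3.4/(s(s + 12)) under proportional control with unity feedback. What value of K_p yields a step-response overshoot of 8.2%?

K_p = 27.3

From %OS = 100·exp(−πζ/√(1−ζ²)) = 8.2%, ζ = −ln(0.082)/√(π²+ln²(0.082)) = 0.6228.
Characteristic equation s² + 12s + 3.4K_p = 0 gives ζ = 12/(2√(3.4K_p)).
Setting ζ = 0.6228: √(3.4K_p) = 12/(2·0.6228) = 9.633, so K_p = 92.8/3.4 = 27.3.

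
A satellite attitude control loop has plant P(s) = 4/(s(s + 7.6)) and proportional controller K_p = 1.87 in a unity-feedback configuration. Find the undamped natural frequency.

The closed-loop denominator is s(s+7.6) + 1.87·4 = s² + 7.6s + 7.48.
Matching s² + 2ζω_n s + ω_n²: ω_n = √7.48 = 2.735 rad/s and 2ζω_n = 7.6, so ζ = 7.6/(2·2.735) = 1.39.

ω_n = 2.73 rad/s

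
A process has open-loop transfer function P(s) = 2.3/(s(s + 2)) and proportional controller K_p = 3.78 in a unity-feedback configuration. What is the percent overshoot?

32.2%

Closed-loop characteristic equation: s² + 2s + 8.694 = 0, so ω_n = 2.949 rad/s and ζ = 2/(2·2.949) = 0.3391.
%OS = 100·exp(−πζ/√(1−ζ²)) = 100·exp(−π·0.3391/√0.885) = 32.2%.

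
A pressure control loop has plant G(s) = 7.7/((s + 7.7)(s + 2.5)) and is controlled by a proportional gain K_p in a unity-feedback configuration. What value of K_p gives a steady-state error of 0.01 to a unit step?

For a type-0 loop with proportional control, e_ss = 1/(1 + K_p·G(0)).
G(0) = 0.4. Require 1/(1 + K_p·0.4) = 0.01, so 1 + 0.4·K_p = 100.
K_p = (100 − 1)/0.4 = 248.

K_p = 248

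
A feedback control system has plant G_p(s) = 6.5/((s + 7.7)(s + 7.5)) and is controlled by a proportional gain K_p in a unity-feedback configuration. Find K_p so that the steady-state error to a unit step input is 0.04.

K_p = 213

For a type-0 loop with proportional control, e_ss = 1/(1 + K_p·G_p(0)).
G_p(0) = 0.1126. Require 1/(1 + K_p·0.1126) = 0.04, so 1 + 0.1126·K_p = 25.
K_p = (25 − 1)/0.1126 = 213.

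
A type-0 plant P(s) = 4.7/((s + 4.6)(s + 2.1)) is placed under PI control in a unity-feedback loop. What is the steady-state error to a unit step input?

0

The PI controller's integrator makes the forward path type 1, so e_ss to a step is zero.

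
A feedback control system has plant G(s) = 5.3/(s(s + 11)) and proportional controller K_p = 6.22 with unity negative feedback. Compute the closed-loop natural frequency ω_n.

1 + K_p·G(s) = 0 gives s² + 11s + 32.97 = 0.
So ω_n² = 32.97 ⇒ ω_n = 5.742 rad/s, and ζ = 11/(2ω_n) = 0.958.

ω_n = 5.74 rad/s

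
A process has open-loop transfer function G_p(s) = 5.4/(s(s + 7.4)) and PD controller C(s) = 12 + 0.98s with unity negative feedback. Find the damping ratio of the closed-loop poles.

ζ = 0.788

Forward path: (12 + 0.98s)·5.4/(s(s+7.4)). The closed-loop characteristic equation is s² + (7.4 + 5.4·0.98)s + 5.4·12 = 0.
That is s² + 12.69s + 64.8 = 0, so ω_n = 8.05 rad/s and ζ = 12.69/(2·8.05) = 0.7883.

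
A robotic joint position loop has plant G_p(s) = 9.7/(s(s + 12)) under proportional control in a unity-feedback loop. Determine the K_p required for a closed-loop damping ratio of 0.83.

Closed-loop characteristic equation: s² + 12s + K_p·9.7 = 0.
So ω_n = √(9.7K_p) and 2ζω_n = 12, giving ζ = 12/(2√(9.7K_p)).
Setting ζ = 0.83: √(9.7K_p) = 12/(2·0.83) = 7.229, so K_p = 52.26/9.7 = 5.39.

K_p = 5.39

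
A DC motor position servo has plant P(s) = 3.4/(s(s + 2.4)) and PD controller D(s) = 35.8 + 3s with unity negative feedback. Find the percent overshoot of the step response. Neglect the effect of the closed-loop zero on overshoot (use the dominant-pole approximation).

11.2%

Forward path: (35.8 + 3s)·3.4/(s(s+2.4)). The closed-loop characteristic equation is s² + (2.4 + 3.4·3)s + 3.4·35.8 = 0.
That is s² + 12.6s + 121.7 = 0, so ω_n = 11.03 rad/s and ζ = 12.6/(2·11.03) = 0.571.
%OS = 100·exp(−πζ/√(1−ζ²)) = 11.2%.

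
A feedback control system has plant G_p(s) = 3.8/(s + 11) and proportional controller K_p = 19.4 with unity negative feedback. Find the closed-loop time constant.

Closed-loop transfer function: T(s) = K_p·G_p(s)/(1 + K_p·G_p(s)) = 73.72/(s + 11 + 73.72) = 73.72/(s + 84.72).
Time constant τ = 1/84.72 = 0.0118 s.

τ = 0.0118 s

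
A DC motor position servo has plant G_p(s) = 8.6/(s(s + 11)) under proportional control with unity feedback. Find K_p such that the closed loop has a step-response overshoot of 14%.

K_p = 12.5

From %OS = 100·exp(−πζ/√(1−ζ²)) = 14%, ζ = −ln(0.14)/√(π²+ln²(0.14)) = 0.5305.
Characteristic equation s² + 11s + 8.6K_p = 0 gives ζ = 11/(2√(8.6K_p)).
Setting ζ = 0.5305: √(8.6K_p) = 11/(2·0.5305) = 10.37, so K_p = 107.5/8.6 = 12.5.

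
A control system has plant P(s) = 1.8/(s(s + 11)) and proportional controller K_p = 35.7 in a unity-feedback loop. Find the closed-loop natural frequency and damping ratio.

1 + K_p·P(s) = 0 gives s² + 11s + 64.26 = 0.
Matching s² + 2ζω_n s + ω_n²: ω_n = √64.26 = 8.016 rad/s and 2ζω_n = 11, so ζ = 11/(2·8.016) = 0.686.

ω_n = 8.02 rad/s, ζ = 0.686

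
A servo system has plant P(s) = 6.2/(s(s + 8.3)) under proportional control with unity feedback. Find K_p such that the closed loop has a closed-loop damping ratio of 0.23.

K_p = 52.5

Closed-loop characteristic equation: s² + 8.3s + K_p·6.2 = 0.
So ω_n = √(6.2K_p) and 2ζω_n = 8.3, giving ζ = 8.3/(2√(6.2K_p)).
Setting ζ = 0.23: √(6.2K_p) = 8.3/(2·0.23) = 18.04, so K_p = 325.6/6.2 = 52.5.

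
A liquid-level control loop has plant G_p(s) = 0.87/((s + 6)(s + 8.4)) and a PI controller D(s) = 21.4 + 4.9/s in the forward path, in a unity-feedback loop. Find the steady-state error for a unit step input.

0

The open loop D(s)G_p(s) has a pole at the origin (type 1), so the static position error constant is infinite and e_ss = 1/(1+∞) = 0.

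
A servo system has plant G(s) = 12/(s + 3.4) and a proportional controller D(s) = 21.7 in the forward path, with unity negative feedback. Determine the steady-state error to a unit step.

The loop is type 0. Static position error constant K_pos = D(0)·G(0) = 21.7·3.529 = 76.59.
Steady-state error to a unit step: e_ss = 1/(1+K_pos) = 1/77.59 = 0.0129.

0.0129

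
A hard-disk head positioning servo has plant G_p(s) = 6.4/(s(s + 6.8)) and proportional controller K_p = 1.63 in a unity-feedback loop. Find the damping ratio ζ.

With unity feedback the closed-loop characteristic equation is s² + 6.8s + 1.63·6.4 = s² + 6.8s + 10.43 = 0.
So ω_n² = 10.43 ⇒ ω_n = 3.23 rad/s, and ζ = 6.8/(2ω_n) = 1.05.

ζ = 1.05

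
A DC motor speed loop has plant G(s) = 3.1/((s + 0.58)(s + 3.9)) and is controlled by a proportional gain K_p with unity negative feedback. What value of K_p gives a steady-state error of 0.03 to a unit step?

K_p = 23.6

Steady-state error for a unit step on this type-0 loop is 1/(1 + K_p·G(0)).
G(0) = 1.37. Require 1/(1 + K_p·1.37) = 0.03, so 1 + 1.37·K_p = 33.33.
K_p = (33.33 − 1)/1.37 = 23.6.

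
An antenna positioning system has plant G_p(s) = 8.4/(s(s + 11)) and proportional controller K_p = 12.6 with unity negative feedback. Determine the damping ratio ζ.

1 + K_p·G_p(s) = 0 gives s² + 11s + 105.8 = 0.
So ω_n² = 105.8 ⇒ ω_n = 10.29 rad/s, and ζ = 11/(2ω_n) = 0.535.

ζ = 0.535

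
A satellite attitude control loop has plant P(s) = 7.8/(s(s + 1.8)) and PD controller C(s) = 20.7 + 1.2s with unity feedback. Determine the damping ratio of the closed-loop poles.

Forward path: (20.7 + 1.2s)·7.8/(s(s+1.8)). The closed-loop characteristic equation is s² + (1.8 + 7.8·1.2)s + 7.8·20.7 = 0.
That is s² + 11.16s + 161.5 = 0, so ω_n = 12.71 rad/s and ζ = 11.16/(2·12.71) = 0.4391.

ζ = 0.439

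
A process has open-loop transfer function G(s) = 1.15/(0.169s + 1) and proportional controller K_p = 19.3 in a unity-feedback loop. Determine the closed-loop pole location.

s = -137.2

Closed loop: T(s) = K_p·G/(1+K_p·G) = 22.2/(0.169s + 1 + 22.2), with pole at s = −(1 + 22.2)/0.169 = −137.2.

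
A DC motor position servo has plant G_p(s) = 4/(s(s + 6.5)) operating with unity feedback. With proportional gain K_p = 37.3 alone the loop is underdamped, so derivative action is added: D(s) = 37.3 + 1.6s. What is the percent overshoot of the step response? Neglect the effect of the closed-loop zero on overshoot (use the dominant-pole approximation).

14.2%

Forward path: (37.3 + 1.6s)·4/(s(s+6.5)). The closed-loop characteristic equation is s² + (6.5 + 4·1.6)s + 4·37.3 = 0.
That is s² + 12.9s + 149.2 = 0, so ω_n = 12.21 rad/s and ζ = 12.9/(2·12.21) = 0.5281.
%OS = 100·exp(−πζ/√(1−ζ²)) = 14.2%.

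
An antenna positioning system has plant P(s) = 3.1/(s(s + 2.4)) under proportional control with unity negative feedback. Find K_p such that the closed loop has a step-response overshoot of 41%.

From %OS = 100·exp(−πζ/√(1−ζ²)) = 41%, ζ = −ln(0.41)/√(π²+ln²(0.41)) = 0.273.
Characteristic equation s² + 2.4s + 3.1K_p = 0 gives ζ = 2.4/(2√(3.1K_p)).
Setting ζ = 0.273: √(3.1K_p) = 2.4/(2·0.273) = 4.395, so K_p = 19.32/3.1 = 6.23.

K_p = 6.23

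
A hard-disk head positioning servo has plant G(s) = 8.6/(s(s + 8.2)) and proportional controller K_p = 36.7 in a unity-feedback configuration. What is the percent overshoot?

47.5%

Closed-loop characteristic equation: s² + 8.2s + 315.6 = 0, so ω_n = 17.77 rad/s and ζ = 8.2/(2·17.77) = 0.2308.
%OS = 100·exp(−πζ/√(1−ζ²)) = 100·exp(−π·0.2308/√0.9467) = 47.5%.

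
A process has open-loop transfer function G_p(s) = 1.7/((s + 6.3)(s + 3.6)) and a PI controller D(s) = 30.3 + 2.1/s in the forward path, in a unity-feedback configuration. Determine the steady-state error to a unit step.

The open loop D(s)G_p(s) has a pole at the origin (type 1), so the static position error constant is infinite and e_ss = 1/(1+∞) = 0.

0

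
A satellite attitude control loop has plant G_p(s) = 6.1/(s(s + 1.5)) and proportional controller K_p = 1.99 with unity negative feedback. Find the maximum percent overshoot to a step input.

The closed-loop denominator s² + 1.5s + 12.14 gives ω_n = √12.14 = 3.484 and ζ = 1.5/(2ω_n) = 0.2153.
%OS = 100·exp(−πζ/√(1−ζ²)) = 100·exp(−π·0.2153/√0.9537) = 50%.

50%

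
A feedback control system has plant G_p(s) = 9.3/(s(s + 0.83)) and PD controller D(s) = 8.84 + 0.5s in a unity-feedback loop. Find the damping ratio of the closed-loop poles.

Forward path: (8.84 + 0.5s)·9.3/(s(s+0.83)). The closed-loop characteristic equation is s² + (0.83 + 9.3·0.5)s + 9.3·8.84 = 0.
That is s² + 5.48s + 82.21 = 0, so ω_n = 9.067 rad/s and ζ = 5.48/(2·9.067) = 0.3022.

ζ = 0.302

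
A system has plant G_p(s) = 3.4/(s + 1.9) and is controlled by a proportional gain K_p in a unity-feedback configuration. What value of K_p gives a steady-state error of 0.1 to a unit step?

K_p = 5.03

For a type-0 loop with proportional control, e_ss = 1/(1 + K_p·G_p(0)).
G_p(0) = 1.789. Require 1/(1 + K_p·1.789) = 0.1, so 1 + 1.789·K_p = 10.
K_p = (10 − 1)/1.789 = 5.03.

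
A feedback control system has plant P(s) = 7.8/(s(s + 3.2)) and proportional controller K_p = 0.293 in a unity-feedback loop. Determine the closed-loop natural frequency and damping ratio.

1 + K_p·P(s) = 0 gives s² + 3.2s + 2.285 = 0.
So ω_n² = 2.285 ⇒ ω_n = 1.512 rad/s, and ζ = 3.2/(2ω_n) = 1.06.

ω_n = 1.51 rad/s, ζ = 1.06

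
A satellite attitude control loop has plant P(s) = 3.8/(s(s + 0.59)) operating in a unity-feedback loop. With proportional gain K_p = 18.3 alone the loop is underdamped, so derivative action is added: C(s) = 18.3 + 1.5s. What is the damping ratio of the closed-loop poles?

ζ = 0.377

Forward path: (18.3 + 1.5s)·3.8/(s(s+0.59)). The closed-loop characteristic equation is s² + (0.59 + 3.8·1.5)s + 3.8·18.3 = 0.
That is s² + 6.29s + 69.54 = 0, so ω_n = 8.339 rad/s and ζ = 6.29/(2·8.339) = 0.3771.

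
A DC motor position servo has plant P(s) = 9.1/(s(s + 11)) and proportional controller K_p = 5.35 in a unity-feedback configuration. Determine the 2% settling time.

T_s ≈ 0.727 s

From 1 + K_pP(s) = 0: s² + 11s + 48.68 = 0 ⇒ ω_n = 6.977, ζ = 0.7883.
2% settling time T_s ≈ 4/(ζω_n) = 4/5.5 = 0.727 s.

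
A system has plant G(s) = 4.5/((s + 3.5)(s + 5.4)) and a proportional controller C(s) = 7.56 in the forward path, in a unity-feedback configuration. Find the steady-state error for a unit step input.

0.357

The loop is type 0. Static position error constant K_pos = C(0)·G(0) = 7.56·0.2381 = 1.8.
Steady-state error to a unit step: e_ss = 1/(1+K_pos) = 1/2.8 = 0.357.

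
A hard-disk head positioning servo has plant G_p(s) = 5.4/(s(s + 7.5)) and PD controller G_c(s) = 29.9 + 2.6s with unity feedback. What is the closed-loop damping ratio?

ζ = 0.848

Forward path: (29.9 + 2.6s)·5.4/(s(s+7.5)). The closed-loop characteristic equation is s² + (7.5 + 5.4·2.6)s + 5.4·29.9 = 0.
That is s² + 21.54s + 161.5 = 0, so ω_n = 12.71 rad/s and ζ = 21.54/(2·12.71) = 0.8476.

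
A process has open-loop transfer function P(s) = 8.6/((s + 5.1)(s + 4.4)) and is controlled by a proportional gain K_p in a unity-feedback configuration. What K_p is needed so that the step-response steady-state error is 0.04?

For a type-0 loop with proportional control, e_ss = 1/(1 + K_p·P(0)).
P(0) = 0.3832. Require 1/(1 + K_p·0.3832) = 0.04, so 1 + 0.3832·K_p = 25.
K_p = (25 − 1)/0.3832 = 62.6.

K_p = 62.6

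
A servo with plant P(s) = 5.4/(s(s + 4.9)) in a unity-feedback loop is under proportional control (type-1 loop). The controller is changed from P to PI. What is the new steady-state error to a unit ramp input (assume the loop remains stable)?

The integrator raises the loop to type 2, so K_v → ∞ and e_ss to a ramp is zero.

0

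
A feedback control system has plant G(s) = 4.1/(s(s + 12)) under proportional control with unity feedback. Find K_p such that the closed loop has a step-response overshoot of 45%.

From %OS = 100·exp(−πζ/√(1−ζ²)) = 45%, ζ = −ln(0.45)/√(π²+ln²(0.45)) = 0.2463.
Characteristic equation s² + 12s + 4.1K_p = 0 gives ζ = 12/(2√(4.1K_p)).
Setting ζ = 0.2463: √(4.1K_p) = 12/(2·0.2463) = 24.36, so K_p = 593.2/4.1 = 145.

K_p = 145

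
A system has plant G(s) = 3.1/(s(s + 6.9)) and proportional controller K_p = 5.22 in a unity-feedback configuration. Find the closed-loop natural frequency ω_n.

The closed-loop denominator is s(s+6.9) + 5.22·3.1 = s² + 6.9s + 16.18.
So ω_n² = 16.18 ⇒ ω_n = 4.023 rad/s, and ζ = 6.9/(2ω_n) = 0.858.

ω_n = 4.02 rad/s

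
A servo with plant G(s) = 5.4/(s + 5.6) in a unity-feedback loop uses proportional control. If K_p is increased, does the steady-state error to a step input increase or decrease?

e_ss = 1/(1 + K_p·G(0)); a larger K_p raises the denominator, so e_ss decreases.

decrease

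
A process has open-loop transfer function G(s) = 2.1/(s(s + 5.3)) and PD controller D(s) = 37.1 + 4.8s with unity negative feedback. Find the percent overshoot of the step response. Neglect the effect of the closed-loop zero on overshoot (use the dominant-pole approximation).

Forward path: (37.1 + 4.8s)·2.1/(s(s+5.3)). The closed-loop characteristic equation is s² + (5.3 + 2.1·4.8)s + 2.1·37.1 = 0.
That is s² + 15.38s + 77.91 = 0, so ω_n = 8.827 rad/s and ζ = 15.38/(2·8.827) = 0.8712.
%OS = 100·exp(−πζ/√(1−ζ²)) = 0.379%.

0.379%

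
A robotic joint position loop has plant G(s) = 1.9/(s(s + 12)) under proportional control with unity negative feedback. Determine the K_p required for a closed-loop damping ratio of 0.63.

K_p = 47.7

Closed-loop characteristic equation: s² + 12s + K_p·1.9 = 0.
So ω_n = √(1.9K_p) and 2ζω_n = 12, giving ζ = 12/(2√(1.9K_p)).
Setting ζ = 0.63: √(1.9K_p) = 12/(2·0.63) = 9.524, so K_p = 90.7/1.9 = 47.7.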